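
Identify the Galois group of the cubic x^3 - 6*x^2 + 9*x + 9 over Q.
Gal(K/Q) = S_3 (symmetric group of order 6)

Compute the discriminant of x^3 + (-6)*x^2 + (9)*x + (9): Δ = -3159. Since Δ is not a rational square, the Galois group is not contained in A_3; it must be the full S_3 (irreducibility of the cubic rules out anything smaller).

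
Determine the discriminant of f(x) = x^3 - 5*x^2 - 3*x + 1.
Δ = 1076

For x^3 + a x^2 + b x + c the discriminant is Δ = 18 a b c - 4 a^3 c + a^2 b^2 - 4 b^3 - 27 c^2.
Plug a = -5, b = -3, c = 1:
  18*(-5)*(-3)*(1) - 4*(-5)^3*(1) + (-5)^2*(-3)^2 - 4*(-3)^3 - 27*(1)^2
  = 270 + (500) + 225 + (108) + (-27)
  = 1076.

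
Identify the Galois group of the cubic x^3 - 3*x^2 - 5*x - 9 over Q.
Gal(K/Q) = S_3 (symmetric group of order 6)

Compute the discriminant of x^3 + (-3)*x^2 + (-5)*x + (-9): Δ = -4864. Since Δ is not a rational square, the Galois group is not contained in A_3; it must be the full S_3 (irreducibility of the cubic rules out anything smaller).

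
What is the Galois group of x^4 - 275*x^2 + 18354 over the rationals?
Gal(K/Q) = V_4 (Klein four-group, Z/2Z × Z/2Z)

f factors as (x^2 - 114)(x^2 - 161), so the splitting field is K = Q(sqrt(114), sqrt(161)). The elements 114, 161, 18354 are all non-squares in Q, so sqrt(114) and sqrt(161) generate independent quadratic extensions. Thus [K:Q] = 4 and Gal(K/Q) is generated by the two order-2 automorphisms sqrt(114) ↦ -sqrt(114) and sqrt(161) ↦ -sqrt(161), giving V_4.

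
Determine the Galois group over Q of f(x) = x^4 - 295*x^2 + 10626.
Gal(K/Q) = V_4 (Klein four-group, Z/2Z × Z/2Z)

f factors as (x^2 - 42)(x^2 - 253), so the splitting field is K = Q(sqrt(42), sqrt(253)). The elements 42, 253, 10626 are all non-squares in Q, so sqrt(42) and sqrt(253) generate independent quadratic extensions. Thus [K:Q] = 4 and Gal(K/Q) is generated by the two order-2 automorphisms sqrt(42) ↦ -sqrt(42) and sqrt(253) ↦ -sqrt(253), giving V_4.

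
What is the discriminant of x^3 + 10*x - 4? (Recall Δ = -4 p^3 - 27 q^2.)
Δ = -4432

For a depressed cubic x^3 + p x + q the discriminant is Δ = -4 p^3 - 27 q^2 = -4*(10)^3 - 27*(-4)^2 = -4000 - 432 = -4432.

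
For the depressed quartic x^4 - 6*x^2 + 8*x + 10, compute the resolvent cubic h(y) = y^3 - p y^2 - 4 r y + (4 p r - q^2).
h(y) = y^3 + 6*y^2 - 40*y - 304

Identify coefficients: p = -6, q = 8, r = 10.
Plug into h(y) = y^3 - p y^2 - 4 r y + (4 p r - q^2):
  h(y) = y^3 - (-6) y^2 - 4*(10) y + (4*(-6)*(10) - (8)^2)
       = y^3 + (6) y^2 + (-40) y + (-304).
Simplifying: h(y) = y^3 + 6*y^2 - 40*y - 304.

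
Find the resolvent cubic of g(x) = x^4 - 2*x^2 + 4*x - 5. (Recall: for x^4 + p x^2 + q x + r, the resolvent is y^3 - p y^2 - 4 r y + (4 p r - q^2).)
h(y) = y^3 + 2*y^2 + 20*y + 24

Identify coefficients: p = -2, q = 4, r = -5.
Plug into h(y) = y^3 - p y^2 - 4 r y + (4 p r - q^2):
  h(y) = y^3 - (-2) y^2 - 4*(-5) y + (4*(-2)*(-5) - (4)^2)
       = y^3 + (2) y^2 + (20) y + (24).
Simplifying: h(y) = y^3 + 2*y^2 + 20*y + 24.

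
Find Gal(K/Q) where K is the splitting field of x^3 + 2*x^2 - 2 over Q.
Gal(K/Q) = S_3 (symmetric group of order 6)

Compute the discriminant of x^3 + (2)*x^2 + (0)*x + (-2): Δ = -44. Since Δ is not a rational square, the Galois group is not contained in A_3; it must be the full S_3 (irreducibility of the cubic rules out anything smaller).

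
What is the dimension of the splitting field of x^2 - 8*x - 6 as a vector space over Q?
[K:Q] = 2

The discriminant of x^2 + (-8)*x + (-6) is b^2 - 4c = 64 - (-24) = 88. Since 88 is not a perfect square in Q, the polynomial is irreducible over Q. Its two roots generate a degree-2 extension, so [K:Q] = 2.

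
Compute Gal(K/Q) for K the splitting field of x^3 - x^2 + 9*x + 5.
Gal(K/Q) = S_3 (symmetric group of order 6)

Compute the discriminant of x^3 + (-1)*x^2 + (9)*x + (5): Δ = -4300. Since Δ is not a rational square, the Galois group is not contained in A_3; it must be the full S_3 (irreducibility of the cubic rules out anything smaller).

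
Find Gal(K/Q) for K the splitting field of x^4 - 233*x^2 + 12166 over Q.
Gal(K/Q) = V_4 (Klein four-group, Z/2Z × Z/2Z)

f factors as (x^2 - 154)(x^2 - 79), so the splitting field is K = Q(sqrt(154), sqrt(79)). The elements 154, 79, 12166 are all non-squares in Q, so sqrt(154) and sqrt(79) generate independent quadratic extensions. Thus [K:Q] = 4 and Gal(K/Q) is generated by the two order-2 automorphisms sqrt(154) ↦ -sqrt(154) and sqrt(79) ↦ -sqrt(79), giving V_4.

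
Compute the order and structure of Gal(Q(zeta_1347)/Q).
|Gal(Q(zeta_1347)/Q)| = phi(1347) = 896; group ≅ (Z/1347Z)^* ≅ Z/2Z × Z/448Z

The n-th cyclotomic polynomial Φ_1347(x) is the minimal polynomial of zeta_1347 over Q and has degree phi(1347) = 896. So Q(zeta_1347) is a degree-896 Galois extension with Galois group (Z/1347Z)^*. By CRT, (Z/1347Z)^* ≅ (Z/3Z)^* × (Z/449Z)^*. Each prime-power unit group is (Z/3Z)^* ≅ Z/2Z; (Z/449Z)^* ≅ Z/448Z. Hence Gal(Q(zeta_1347)/Q) ≅ Z/2Z × Z/448Z.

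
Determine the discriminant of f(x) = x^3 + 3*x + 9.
Δ = -2295

For a depressed cubic x^3 + p x + q the discriminant is Δ = -4 p^3 - 27 q^2 = -4*(3)^3 - 27*(9)^2 = -108 - 2187 = -2295.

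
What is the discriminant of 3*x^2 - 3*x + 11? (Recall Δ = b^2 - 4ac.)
Δ = -123

For a quadratic a x^2 + b x + c the discriminant is Δ = b^2 - 4ac = (-3)^2 - 4*(3)*(11) = 9 - (132) = -123.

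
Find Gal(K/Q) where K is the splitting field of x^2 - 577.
Gal(K/Q) = Z/2Z (cyclic of order 2)

x^2 - 577 is irreducible over Q since 577 is not a rational square. The splitting field Q(sqrt(577)) has degree 2 over Q, and its unique nontrivial automorphism is sqrt(577) ↦ -sqrt(577). Hence Gal(Q(sqrt(577))/Q) = Z/2Z.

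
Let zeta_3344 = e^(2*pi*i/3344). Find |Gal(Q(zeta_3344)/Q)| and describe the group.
|Gal(Q(zeta_3344)/Q)| = phi(3344) = 1440; group ≅ (Z/3344Z)^* ≅ Z/2Z × Z/4Z × Z/10Z × Z/18Z

The n-th cyclotomic polynomial Φ_3344(x) is the minimal polynomial of zeta_3344 over Q and has degree phi(3344) = 1440. So Q(zeta_3344) is a degree-1440 Galois extension with Galois group (Z/3344Z)^*. By CRT, (Z/3344Z)^* ≅ (Z/16Z)^* × (Z/11Z)^* × (Z/19Z)^*. Each prime-power unit group is (Z/16Z)^* ≅ Z/2Z × Z/4Z; (Z/11Z)^* ≅ Z/10Z; (Z/19Z)^* ≅ Z/18Z. Hence Gal(Q(zeta_3344)/Q) ≅ Z/2Z × Z/4Z × Z/10Z × Z/18Z.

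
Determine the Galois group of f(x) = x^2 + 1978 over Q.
Gal(K/Q) = Z/2Z (cyclic of order 2)

x^2 + 1978 is irreducible over Q since -1978 is not a rational square. The splitting field Q(sqrt(-1978)) has degree 2 over Q, and its unique nontrivial automorphism is sqrt(-1978) ↦ -sqrt(-1978). Hence Gal(Q(sqrt(-1978))/Q) = Z/2Z.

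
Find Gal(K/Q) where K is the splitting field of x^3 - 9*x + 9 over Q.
Gal(K/Q) = A_3 (cyclic of order 3)

Compute the discriminant of x^3 + (0)*x^2 + (-9)*x + (9): Δ = 729. Since Δ is a perfect square (Δ = 27^2), the Galois group is contained in A_3. Irreducibility forces the group to be transitive on three roots, so Gal = A_3.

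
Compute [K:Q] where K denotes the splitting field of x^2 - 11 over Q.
[K:Q] = 2

The discriminant of x^2 + (0)*x + (-11) is b^2 - 4c = 0 - (-44) = 44. Since 44 is not a perfect square in Q, the polynomial is irreducible over Q. Its two roots generate a degree-2 extension, so [K:Q] = 2.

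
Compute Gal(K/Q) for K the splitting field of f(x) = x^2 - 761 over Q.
Gal(K/Q) = Z/2Z (cyclic of order 2)

x^2 - 761 is irreducible over Q since 761 is not a rational square. The splitting field Q(sqrt(761)) has degree 2 over Q, and its unique nontrivial automorphism is sqrt(761) ↦ -sqrt(761). Hence Gal(Q(sqrt(761))/Q) = Z/2Z.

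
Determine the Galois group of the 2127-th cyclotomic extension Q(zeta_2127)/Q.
|Gal(Q(zeta_2127)/Q)| = phi(2127) = 1416; group ≅ (Z/2127Z)^* ≅ Z/2Z × Z/708Z

The n-th cyclotomic polynomial Φ_2127(x) is the minimal polynomial of zeta_2127 over Q and has degree phi(2127) = 1416. So Q(zeta_2127) is a degree-1416 Galois extension with Galois group (Z/2127Z)^*. By CRT, (Z/2127Z)^* ≅ (Z/3Z)^* × (Z/709Z)^*. Each prime-power unit group is (Z/3Z)^* ≅ Z/2Z; (Z/709Z)^* ≅ Z/708Z. Hence Gal(Q(zeta_2127)/Q) ≅ Z/2Z × Z/708Z.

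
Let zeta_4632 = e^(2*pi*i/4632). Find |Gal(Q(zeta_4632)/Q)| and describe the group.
|Gal(Q(zeta_4632)/Q)| = phi(4632) = 1536; group ≅ (Z/4632Z)^* ≅ Z/2Z × Z/2Z × Z/2Z × Z/192Z

The n-th cyclotomic polynomial Φ_4632(x) is the minimal polynomial of zeta_4632 over Q and has degree phi(4632) = 1536. So Q(zeta_4632) is a degree-1536 Galois extension with Galois group (Z/4632Z)^*. By CRT, (Z/4632Z)^* ≅ (Z/8Z)^* × (Z/3Z)^* × (Z/193Z)^*. Each prime-power unit group is (Z/8Z)^* ≅ Z/2Z × Z/2Z; (Z/3Z)^* ≅ Z/2Z; (Z/193Z)^* ≅ Z/192Z. Hence Gal(Q(zeta_4632)/Q) ≅ Z/2Z × Z/2Z × Z/2Z × Z/192Z.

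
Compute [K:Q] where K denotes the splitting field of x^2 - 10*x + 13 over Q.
[K:Q] = 2

The discriminant of x^2 + (-10)*x + (13) is b^2 - 4c = 100 - (52) = 48. Since 48 is not a perfect square in Q, the polynomial is irreducible over Q. Its two roots generate a degree-2 extension, so [K:Q] = 2.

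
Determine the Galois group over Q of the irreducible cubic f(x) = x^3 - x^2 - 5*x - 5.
Gal(K/Q) = S_3 (symmetric group of order 6)

Compute the discriminant of x^3 + (-1)*x^2 + (-5)*x + (-5): Δ = -620. Since Δ is not a rational square, the Galois group is not contained in A_3; it must be the full S_3 (irreducibility of the cubic rules out anything smaller).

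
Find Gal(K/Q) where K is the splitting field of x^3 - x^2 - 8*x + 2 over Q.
Gal(K/Q) = S_3 (symmetric group of order 6)

Compute the discriminant of x^3 + (-1)*x^2 + (-8)*x + (2): Δ = 2300. Since Δ is not a rational square, the Galois group is not contained in A_3; it must be the full S_3 (irreducibility of the cubic rules out anything smaller).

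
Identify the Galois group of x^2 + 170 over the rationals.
Gal(K/Q) = Z/2Z (cyclic of order 2)

x^2 + 170 is irreducible over Q since -170 is not a rational square. The splitting field Q(sqrt(-170)) has degree 2 over Q, and its unique nontrivial automorphism is sqrt(-170) ↦ -sqrt(-170). Hence Gal(Q(sqrt(-170))/Q) = Z/2Z.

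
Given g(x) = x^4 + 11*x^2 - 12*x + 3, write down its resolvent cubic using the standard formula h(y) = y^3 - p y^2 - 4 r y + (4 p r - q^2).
h(y) = y^3 - 11*y^2 - 12*y - 12

Identify coefficients: p = 11, q = -12, r = 3.
Plug into h(y) = y^3 - p y^2 - 4 r y + (4 p r - q^2):
  h(y) = y^3 - (11) y^2 - 4*(3) y + (4*(11)*(3) - (-12)^2)
       = y^3 + (-11) y^2 + (-12) y + (-12).
Simplifying: h(y) = y^3 - 11*y^2 - 12*y - 12.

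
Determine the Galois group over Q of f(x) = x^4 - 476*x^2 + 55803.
Gal(K/Q) = V_4 (Klein four-group, Z/2Z × Z/2Z)

f factors as (x^2 - 267)(x^2 - 209), so the splitting field is K = Q(sqrt(267), sqrt(209)). The elements 267, 209, 55803 are all non-squares in Q, so sqrt(267) and sqrt(209) generate independent quadratic extensions. Thus [K:Q] = 4 and Gal(K/Q) is generated by the two order-2 automorphisms sqrt(267) ↦ -sqrt(267) and sqrt(209) ↦ -sqrt(209), giving V_4.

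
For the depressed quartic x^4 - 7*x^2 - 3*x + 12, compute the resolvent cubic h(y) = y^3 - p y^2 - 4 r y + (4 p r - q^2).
h(y) = y^3 + 7*y^2 - 48*y - 345

Identify coefficients: p = -7, q = -3, r = 12.
Plug into h(y) = y^3 - p y^2 - 4 r y + (4 p r - q^2):
  h(y) = y^3 - (-7) y^2 - 4*(12) y + (4*(-7)*(12) - (-3)^2)
       = y^3 + (7) y^2 + (-48) y + (-345).
Simplifying: h(y) = y^3 + 7*y^2 - 48*y - 345.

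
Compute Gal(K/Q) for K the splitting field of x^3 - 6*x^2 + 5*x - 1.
Gal(K/Q) = A_3 (cyclic of order 3)

Compute the discriminant of x^3 + (-6)*x^2 + (5)*x + (-1): Δ = 49. Since Δ is a perfect square (Δ = 7^2), the Galois group is contained in A_3. Irreducibility forces the group to be transitive on three roots, so Gal = A_3.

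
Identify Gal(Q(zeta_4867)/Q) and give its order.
|Gal(Q(zeta_4867)/Q)| = phi(4867) = 4680; group ≅ (Z/4867Z)^* ≅ Z/30Z × Z/156Z

The n-th cyclotomic polynomial Φ_4867(x) is the minimal polynomial of zeta_4867 over Q and has degree phi(4867) = 4680. So Q(zeta_4867) is a degree-4680 Galois extension with Galois group (Z/4867Z)^*. By CRT, (Z/4867Z)^* ≅ (Z/31Z)^* × (Z/157Z)^*. Each prime-power unit group is (Z/31Z)^* ≅ Z/30Z; (Z/157Z)^* ≅ Z/156Z. Hence Gal(Q(zeta_4867)/Q) ≅ Z/30Z × Z/156Z.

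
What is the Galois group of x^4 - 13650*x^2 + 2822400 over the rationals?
Gal(K/Q) = Z/2Z (cyclic of order 2)

f factors as (x^2 - 13440)(x^2 - 210), so the splitting field is K = Q(sqrt(13440), sqrt(210)). The squarefree part of 13440 is 210 and the squarefree part of 210 is also 210, so sqrt(13440) and sqrt(210) are both rational multiples of sqrt(210). Hence Q(sqrt(13440)) = Q(sqrt(210)) = Q(sqrt(210)), and the splitting field collapses to a single degree-2 extension with Galois group Z/2Z.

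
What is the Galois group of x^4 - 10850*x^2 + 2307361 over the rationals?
Gal(K/Q) = Z/2Z (cyclic of order 2)

f factors as (x^2 - 217)(x^2 - 10633), so the splitting field is K = Q(sqrt(217), sqrt(10633)). The squarefree part of 217 is 217 and the squarefree part of 10633 is also 217, so sqrt(217) and sqrt(10633) are both rational multiples of sqrt(217). Hence Q(sqrt(217)) = Q(sqrt(10633)) = Q(sqrt(217)), and the splitting field collapses to a single degree-2 extension with Galois group Z/2Z.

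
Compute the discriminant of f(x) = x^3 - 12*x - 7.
Δ = 5589

For a depressed cubic x^3 + p x + q the discriminant is Δ = -4 p^3 - 27 q^2 = -4*(-12)^3 - 27*(-7)^2 = 6912 - 1323 = 5589.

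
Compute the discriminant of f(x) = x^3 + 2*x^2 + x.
Δ = 0

For x^3 + a x^2 + b x + c the discriminant is Δ = 18 a b c - 4 a^3 c + a^2 b^2 - 4 b^3 - 27 c^2.
Plug a = 2, b = 1, c = 0:
  18*(2)*(1)*(0) - 4*(2)^3*(0) + (2)^2*(1)^2 - 4*(1)^3 - 27*(0)^2
  = 0 + (0) + 4 + (-4) + (0)
  = 0.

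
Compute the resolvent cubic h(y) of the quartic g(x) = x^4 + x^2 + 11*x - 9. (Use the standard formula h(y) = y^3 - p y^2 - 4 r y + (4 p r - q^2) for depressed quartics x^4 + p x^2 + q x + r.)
h(y) = y^3 - y^2 + 36*y - 157

Identify coefficients: p = 1, q = 11, r = -9.
Plug into h(y) = y^3 - p y^2 - 4 r y + (4 p r - q^2):
  h(y) = y^3 - (1) y^2 - 4*(-9) y + (4*(1)*(-9) - (11)^2)
       = y^3 + (-1) y^2 + (36) y + (-157).
Simplifying: h(y) = y^3 - y^2 + 36*y - 157.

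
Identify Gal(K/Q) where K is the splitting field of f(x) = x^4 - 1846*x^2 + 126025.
Gal(K/Q) = Z/2Z (cyclic of order 2)

f factors as (x^2 - 1775)(x^2 - 71), so the splitting field is K = Q(sqrt(1775), sqrt(71)). The squarefree part of 1775 is 71 and the squarefree part of 71 is also 71, so sqrt(1775) and sqrt(71) are both rational multiples of sqrt(71). Hence Q(sqrt(1775)) = Q(sqrt(71)) = Q(sqrt(71)), and the splitting field collapses to a single degree-2 extension with Galois group Z/2Z.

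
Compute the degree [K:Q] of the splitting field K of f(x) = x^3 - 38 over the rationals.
[K:Q] = 6

x^3 - 38 has one real root r = 38^(1/3) and two complex roots r*zeta_3, r*zeta_3^2 where zeta_3 = e^(2*pi*i/3). The splitting field is Q(r, zeta_3). [Q(r):Q] = 3 and [Q(zeta_3):Q] = 2 with gcd = 1, so [Q(r, zeta_3):Q] = 3 * 2 = 6.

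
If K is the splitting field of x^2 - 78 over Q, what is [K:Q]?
[K:Q] = 2

The polynomial x^2 - 78 is irreducible over Q since 78 is not a perfect square. Its splitting field is Q(sqrt(78)), which has degree 2 over Q.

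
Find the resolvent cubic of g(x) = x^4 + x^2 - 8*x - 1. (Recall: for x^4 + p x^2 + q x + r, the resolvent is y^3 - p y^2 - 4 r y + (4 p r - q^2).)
h(y) = y^3 - y^2 + 4*y - 68

Identify coefficients: p = 1, q = -8, r = -1.
Plug into h(y) = y^3 - p y^2 - 4 r y + (4 p r - q^2):
  h(y) = y^3 - (1) y^2 - 4*(-1) y + (4*(1)*(-1) - (-8)^2)
       = y^3 + (-1) y^2 + (4) y + (-68).
Simplifying: h(y) = y^3 - y^2 + 4*y - 68.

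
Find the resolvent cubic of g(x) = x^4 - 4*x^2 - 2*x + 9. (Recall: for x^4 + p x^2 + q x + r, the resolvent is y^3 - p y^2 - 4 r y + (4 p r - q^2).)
h(y) = y^3 + 4*y^2 - 36*y - 148

Identify coefficients: p = -4, q = -2, r = 9.
Plug into h(y) = y^3 - p y^2 - 4 r y + (4 p r - q^2):
  h(y) = y^3 - (-4) y^2 - 4*(9) y + (4*(-4)*(9) - (-2)^2)
       = y^3 + (4) y^2 + (-36) y + (-148).
Simplifying: h(y) = y^3 + 4*y^2 - 36*y - 148.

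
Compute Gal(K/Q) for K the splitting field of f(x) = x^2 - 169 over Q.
Gal(K/Q) = trivial group (order 1)

x^2 - 169 factors as (x - 13)(x + 13) over Q, so its splitting field is Q itself and the Galois group is trivial.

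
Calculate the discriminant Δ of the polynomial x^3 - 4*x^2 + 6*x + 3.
Δ = -1059

For x^3 + a x^2 + b x + c the discriminant is Δ = 18 a b c - 4 a^3 c + a^2 b^2 - 4 b^3 - 27 c^2.
Plug a = -4, b = 6, c = 3:
  18*(-4)*(6)*(3) - 4*(-4)^3*(3) + (-4)^2*(6)^2 - 4*(6)^3 - 27*(3)^2
  = -1296 + (768) + 576 + (-864) + (-243)
  = -1059.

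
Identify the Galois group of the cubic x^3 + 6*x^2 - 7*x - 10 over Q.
Gal(K/Q) = S_3 (symmetric group of order 6)

Compute the discriminant of x^3 + (6)*x^2 + (-7)*x + (-10): Δ = 16636. Since Δ is not a rational square, the Galois group is not contained in A_3; it must be the full S_3 (irreducibility of the cubic rules out anything smaller).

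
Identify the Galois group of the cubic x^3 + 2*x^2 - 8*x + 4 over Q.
Gal(K/Q) = S_3 (symmetric group of order 6)

Compute the discriminant of x^3 + (2)*x^2 + (-8)*x + (4): Δ = 592. Since Δ is not a rational square, the Galois group is not contained in A_3; it must be the full S_3 (irreducibility of the cubic rules out anything smaller).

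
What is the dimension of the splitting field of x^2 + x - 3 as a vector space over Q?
[K:Q] = 2

The discriminant of x^2 + (1)*x + (-3) is b^2 - 4c = 1 - (-12) = 13. Since 13 is not a perfect square in Q, the polynomial is irreducible over Q. Its two roots generate a degree-2 extension, so [K:Q] = 2.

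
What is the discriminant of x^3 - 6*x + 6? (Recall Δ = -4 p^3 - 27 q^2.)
Δ = -108

For a depressed cubic x^3 + p x + q the discriminant is Δ = -4 p^3 - 27 q^2 = -4*(-6)^3 - 27*(6)^2 = 864 - 972 = -108.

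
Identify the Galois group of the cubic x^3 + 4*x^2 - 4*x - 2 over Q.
Gal(K/Q) = S_3 (symmetric group of order 6)

Compute the discriminant of x^3 + (4)*x^2 + (-4)*x + (-2): Δ = 1492. Since Δ is not a rational square, the Galois group is not contained in A_3; it must be the full S_3 (irreducibility of the cubic rules out anything smaller).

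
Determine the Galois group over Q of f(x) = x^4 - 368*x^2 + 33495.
Gal(K/Q) = V_4 (Klein four-group, Z/2Z × Z/2Z)

f factors as (x^2 - 165)(x^2 - 203), so the splitting field is K = Q(sqrt(165), sqrt(203)). The elements 165, 203, 33495 are all non-squares in Q, so sqrt(165) and sqrt(203) generate independent quadratic extensions. Thus [K:Q] = 4 and Gal(K/Q) is generated by the two order-2 automorphisms sqrt(165) ↦ -sqrt(165) and sqrt(203) ↦ -sqrt(203), giving V_4.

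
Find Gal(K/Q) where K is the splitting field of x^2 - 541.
Gal(K/Q) = Z/2Z (cyclic of order 2)

x^2 - 541 is irreducible over Q since 541 is not a rational square. The splitting field Q(sqrt(541)) has degree 2 over Q, and its unique nontrivial automorphism is sqrt(541) ↦ -sqrt(541). Hence Gal(Q(sqrt(541))/Q) = Z/2Z.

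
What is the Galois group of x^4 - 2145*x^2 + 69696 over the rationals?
Gal(K/Q) = Z/2Z (cyclic of order 2)

f factors as (x^2 - 33)(x^2 - 2112), so the splitting field is K = Q(sqrt(33), sqrt(2112)). The squarefree part of 33 is 33 and the squarefree part of 2112 is also 33, so sqrt(33) and sqrt(2112) are both rational multiples of sqrt(33). Hence Q(sqrt(33)) = Q(sqrt(2112)) = Q(sqrt(33)), and the splitting field collapses to a single degree-2 extension with Galois group Z/2Z.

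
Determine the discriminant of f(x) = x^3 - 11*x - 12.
Δ = 1436

For a depressed cubic x^3 + p x + q the discriminant is Δ = -4 p^3 - 27 q^2 = -4*(-11)^3 - 27*(-12)^2 = 5324 - 3888 = 1436.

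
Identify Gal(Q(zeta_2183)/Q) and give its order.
|Gal(Q(zeta_2183)/Q)| = phi(2183) = 2088; group ≅ (Z/2183Z)^* ≅ Z/36Z × Z/58Z

The n-th cyclotomic polynomial Φ_2183(x) is the minimal polynomial of zeta_2183 over Q and has degree phi(2183) = 2088. So Q(zeta_2183) is a degree-2088 Galois extension with Galois group (Z/2183Z)^*. By CRT, (Z/2183Z)^* ≅ (Z/37Z)^* × (Z/59Z)^*. Each prime-power unit group is (Z/37Z)^* ≅ Z/36Z; (Z/59Z)^* ≅ Z/58Z. Hence Gal(Q(zeta_2183)/Q) ≅ Z/36Z × Z/58Z.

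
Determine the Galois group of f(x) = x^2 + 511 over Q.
Gal(K/Q) = Z/2Z (cyclic of order 2)

x^2 + 511 is irreducible over Q since -511 is not a rational square. The splitting field Q(sqrt(-511)) has degree 2 over Q, and its unique nontrivial automorphism is sqrt(-511) ↦ -sqrt(-511). Hence Gal(Q(sqrt(-511))/Q) = Z/2Z.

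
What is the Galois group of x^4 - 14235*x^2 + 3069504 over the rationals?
Gal(K/Q) = Z/2Z (cyclic of order 2)

f factors as (x^2 - 14016)(x^2 - 219), so the splitting field is K = Q(sqrt(14016), sqrt(219)). The squarefree part of 14016 is 219 and the squarefree part of 219 is also 219, so sqrt(14016) and sqrt(219) are both rational multiples of sqrt(219). Hence Q(sqrt(14016)) = Q(sqrt(219)) = Q(sqrt(219)), and the splitting field collapses to a single degree-2 extension with Galois group Z/2Z.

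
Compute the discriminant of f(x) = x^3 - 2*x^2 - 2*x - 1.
Δ = -83

For x^3 + a x^2 + b x + c the discriminant is Δ = 18 a b c - 4 a^3 c + a^2 b^2 - 4 b^3 - 27 c^2.
Plug a = -2, b = -2, c = -1:
  18*(-2)*(-2)*(-1) - 4*(-2)^3*(-1) + (-2)^2*(-2)^2 - 4*(-2)^3 - 27*(-1)^2
  = -72 + (-32) + 16 + (32) + (-27)
  = -83.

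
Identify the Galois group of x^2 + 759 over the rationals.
Gal(K/Q) = Z/2Z (cyclic of order 2)

x^2 + 759 is irreducible over Q since -759 is not a rational square. The splitting field Q(sqrt(-759)) has degree 2 over Q, and its unique nontrivial automorphism is sqrt(-759) ↦ -sqrt(-759). Hence Gal(Q(sqrt(-759))/Q) = Z/2Z.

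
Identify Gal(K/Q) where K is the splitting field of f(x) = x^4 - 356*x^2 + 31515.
Gal(K/Q) = V_4 (Klein four-group, Z/2Z × Z/2Z)

f factors as (x^2 - 165)(x^2 - 191), so the splitting field is K = Q(sqrt(165), sqrt(191)). The elements 165, 191, 31515 are all non-squares in Q, so sqrt(165) and sqrt(191) generate independent quadratic extensions. Thus [K:Q] = 4 and Gal(K/Q) is generated by the two order-2 automorphisms sqrt(165) ↦ -sqrt(165) and sqrt(191) ↦ -sqrt(191), giving V_4.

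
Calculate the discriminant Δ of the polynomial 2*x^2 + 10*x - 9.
Δ = 172

For a quadratic a x^2 + b x + c the discriminant is Δ = b^2 - 4ac = (10)^2 - 4*(2)*(-9) = 100 - (-72) = 172.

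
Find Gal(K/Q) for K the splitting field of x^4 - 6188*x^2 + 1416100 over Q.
Gal(K/Q) = Z/2Z (cyclic of order 2)

f factors as (x^2 - 5950)(x^2 - 238), so the splitting field is K = Q(sqrt(5950), sqrt(238)). The squarefree part of 5950 is 238 and the squarefree part of 238 is also 238, so sqrt(5950) and sqrt(238) are both rational multiples of sqrt(238). Hence Q(sqrt(5950)) = Q(sqrt(238)) = Q(sqrt(238)), and the splitting field collapses to a single degree-2 extension with Galois group Z/2Z.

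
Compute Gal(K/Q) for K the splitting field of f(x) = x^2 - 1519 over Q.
Gal(K/Q) = Z/2Z (cyclic of order 2)

x^2 - 1519 is irreducible over Q since 1519 is not a rational square. The splitting field Q(sqrt(1519)) has degree 2 over Q, and its unique nontrivial automorphism is sqrt(1519) ↦ -sqrt(1519). Hence Gal(Q(sqrt(1519))/Q) = Z/2Z.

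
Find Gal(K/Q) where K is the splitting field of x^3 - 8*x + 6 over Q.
Gal(K/Q) = S_3 (symmetric group of order 6)

Compute the discriminant of x^3 + (0)*x^2 + (-8)*x + (6): Δ = 1076. Since Δ is not a rational square, the Galois group is not contained in A_3; it must be the full S_3 (irreducibility of the cubic rules out anything smaller).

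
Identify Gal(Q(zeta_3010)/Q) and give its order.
|Gal(Q(zeta_3010)/Q)| = phi(3010) = 1008; group ≅ (Z/3010Z)^* ≅ Z/4Z × Z/6Z × Z/42Z

The n-th cyclotomic polynomial Φ_3010(x) is the minimal polynomial of zeta_3010 over Q and has degree phi(3010) = 1008. So Q(zeta_3010) is a degree-1008 Galois extension with Galois group (Z/3010Z)^*. By CRT, (Z/3010Z)^* ≅ (Z/2Z)^* × (Z/5Z)^* × (Z/7Z)^* × (Z/43Z)^*. Each prime-power unit group is (Z/2Z)^* ≅ trivial group (order 1); (Z/5Z)^* ≅ Z/4Z; (Z/7Z)^* ≅ Z/6Z; (Z/43Z)^* ≅ Z/42Z. Hence Gal(Q(zeta_3010)/Q) ≅ Z/4Z × Z/6Z × Z/42Z.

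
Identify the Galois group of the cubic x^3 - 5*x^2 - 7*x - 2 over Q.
Gal(K/Q) = S_3 (symmetric group of order 6)

Compute the discriminant of x^3 + (-5)*x^2 + (-7)*x + (-2): Δ = 229. Since Δ is not a rational square, the Galois group is not contained in A_3; it must be the full S_3 (irreducibility of the cubic rules out anything smaller).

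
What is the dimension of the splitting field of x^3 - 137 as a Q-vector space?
[K:Q] = 6

x^3 - 137 has one real root r = 137^(1/3) and two complex roots r*zeta_3, r*zeta_3^2 where zeta_3 = e^(2*pi*i/3). The splitting field is Q(r, zeta_3). [Q(r):Q] = 3 and [Q(zeta_3):Q] = 2 with gcd = 1, so [Q(r, zeta_3):Q] = 3 * 2 = 6.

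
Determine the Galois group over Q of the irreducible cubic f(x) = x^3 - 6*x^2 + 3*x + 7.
Gal(K/Q) = S_3 (symmetric group of order 6)

Compute the discriminant of x^3 + (-6)*x^2 + (3)*x + (7): Δ = 2673. Since Δ is not a rational square, the Galois group is not contained in A_3; it must be the full S_3 (irreducibility of the cubic rules out anything smaller).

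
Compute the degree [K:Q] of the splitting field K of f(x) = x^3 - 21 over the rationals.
[K:Q] = 6

x^3 - 21 has one real root r = 21^(1/3) and two complex roots r*zeta_3, r*zeta_3^2 where zeta_3 = e^(2*pi*i/3). The splitting field is Q(r, zeta_3). [Q(r):Q] = 3 and [Q(zeta_3):Q] = 2 with gcd = 1, so [Q(r, zeta_3):Q] = 3 * 2 = 6.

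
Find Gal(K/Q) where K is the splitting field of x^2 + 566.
Gal(K/Q) = Z/2Z (cyclic of order 2)

x^2 + 566 is irreducible over Q since -566 is not a rational square. The splitting field Q(sqrt(-566)) has degree 2 over Q, and its unique nontrivial automorphism is sqrt(-566) ↦ -sqrt(-566). Hence Gal(Q(sqrt(-566))/Q) = Z/2Z.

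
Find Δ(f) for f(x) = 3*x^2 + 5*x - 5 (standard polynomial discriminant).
Δ = 85

For a quadratic a x^2 + b x + c the discriminant is Δ = b^2 - 4ac = (5)^2 - 4*(3)*(-5) = 25 - (-60) = 85.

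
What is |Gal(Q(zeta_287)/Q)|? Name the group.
|Gal(Q(zeta_287)/Q)| = phi(287) = 240; group ≅ (Z/287Z)^* ≅ Z/6Z × Z/40Z

The n-th cyclotomic polynomial Φ_287(x) is the minimal polynomial of zeta_287 over Q and has degree phi(287) = 240. So Q(zeta_287) is a degree-240 Galois extension with Galois group (Z/287Z)^*. By CRT, (Z/287Z)^* ≅ (Z/7Z)^* × (Z/41Z)^*. Each prime-power unit group is (Z/7Z)^* ≅ Z/6Z; (Z/41Z)^* ≅ Z/40Z. Hence Gal(Q(zeta_287)/Q) ≅ Z/6Z × Z/40Z.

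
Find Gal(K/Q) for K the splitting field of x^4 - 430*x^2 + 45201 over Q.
Gal(K/Q) = V_4 (Klein four-group, Z/2Z × Z/2Z)

f factors as (x^2 - 247)(x^2 - 183), so the splitting field is K = Q(sqrt(247), sqrt(183)). The elements 247, 183, 45201 are all non-squares in Q, so sqrt(247) and sqrt(183) generate independent quadratic extensions. Thus [K:Q] = 4 and Gal(K/Q) is generated by the two order-2 automorphisms sqrt(247) ↦ -sqrt(247) and sqrt(183) ↦ -sqrt(183), giving V_4.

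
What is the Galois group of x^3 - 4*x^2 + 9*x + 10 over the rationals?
Gal(K/Q) = S_3 (symmetric group of order 6)

Compute the discriminant of x^3 + (-4)*x^2 + (9)*x + (10): Δ = -8240. Since Δ is not a rational square, the Galois group is not contained in A_3; it must be the full S_3 (irreducibility of the cubic rules out anything smaller).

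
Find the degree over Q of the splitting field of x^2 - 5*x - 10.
[K:Q] = 2

The discriminant of x^2 + (-5)*x + (-10) is b^2 - 4c = 25 - (-40) = 65. Since 65 is not a perfect square in Q, the polynomial is irreducible over Q. Its two roots generate a degree-2 extension, so [K:Q] = 2.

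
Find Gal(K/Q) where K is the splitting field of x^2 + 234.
Gal(K/Q) = Z/2Z (cyclic of order 2)

x^2 + 234 is irreducible over Q since -234 is not a rational square. The splitting field Q(sqrt(-234)) has degree 2 over Q, and its unique nontrivial automorphism is sqrt(-234) ↦ -sqrt(-234). Hence Gal(Q(sqrt(-234))/Q) = Z/2Z.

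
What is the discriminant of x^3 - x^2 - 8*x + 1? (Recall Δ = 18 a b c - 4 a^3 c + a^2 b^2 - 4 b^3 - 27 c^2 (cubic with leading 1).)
Δ = 2233

For x^3 + a x^2 + b x + c the discriminant is Δ = 18 a b c - 4 a^3 c + a^2 b^2 - 4 b^3 - 27 c^2.
Plug a = -1, b = -8, c = 1:
  18*(-1)*(-8)*(1) - 4*(-1)^3*(1) + (-1)^2*(-8)^2 - 4*(-8)^3 - 27*(1)^2
  = 144 + (4) + 64 + (2048) + (-27)
  = 2233.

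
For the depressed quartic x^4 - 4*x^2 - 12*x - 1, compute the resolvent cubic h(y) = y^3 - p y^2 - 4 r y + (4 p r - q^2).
h(y) = y^3 + 4*y^2 + 4*y - 128

Identify coefficients: p = -4, q = -12, r = -1.
Plug into h(y) = y^3 - p y^2 - 4 r y + (4 p r - q^2):
  h(y) = y^3 - (-4) y^2 - 4*(-1) y + (4*(-4)*(-1) - (-12)^2)
       = y^3 + (4) y^2 + (4) y + (-128).
Simplifying: h(y) = y^3 + 4*y^2 + 4*y - 128.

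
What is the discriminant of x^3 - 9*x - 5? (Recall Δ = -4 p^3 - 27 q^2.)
Δ = 2241

For a depressed cubic x^3 + p x + q the discriminant is Δ = -4 p^3 - 27 q^2 = -4*(-9)^3 - 27*(-5)^2 = 2916 - 675 = 2241.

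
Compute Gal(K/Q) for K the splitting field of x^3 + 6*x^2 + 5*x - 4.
Gal(K/Q) = S_3 (symmetric group of order 6)

Compute the discriminant of x^3 + (6)*x^2 + (5)*x + (-4): Δ = 1264. Since Δ is not a rational square, the Galois group is not contained in A_3; it must be the full S_3 (irreducibility of the cubic rules out anything smaller).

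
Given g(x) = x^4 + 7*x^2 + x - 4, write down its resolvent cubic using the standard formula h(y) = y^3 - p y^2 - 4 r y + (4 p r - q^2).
h(y) = y^3 - 7*y^2 + 16*y - 113

Identify coefficients: p = 7, q = 1, r = -4.
Plug into h(y) = y^3 - p y^2 - 4 r y + (4 p r - q^2):
  h(y) = y^3 - (7) y^2 - 4*(-4) y + (4*(7)*(-4) - (1)^2)
       = y^3 + (-7) y^2 + (16) y + (-113).
Simplifying: h(y) = y^3 - 7*y^2 + 16*y - 113.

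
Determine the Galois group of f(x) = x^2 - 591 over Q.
Gal(K/Q) = Z/2Z (cyclic of order 2)

x^2 - 591 is irreducible over Q since 591 is not a rational square. The splitting field Q(sqrt(591)) has degree 2 over Q, and its unique nontrivial automorphism is sqrt(591) ↦ -sqrt(591). Hence Gal(Q(sqrt(591))/Q) = Z/2Z.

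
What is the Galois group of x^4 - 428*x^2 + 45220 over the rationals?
Gal(K/Q) = V_4 (Klein four-group, Z/2Z × Z/2Z)

f factors as (x^2 - 238)(x^2 - 190), so the splitting field is K = Q(sqrt(238), sqrt(190)). The elements 238, 190, 45220 are all non-squares in Q, so sqrt(238) and sqrt(190) generate independent quadratic extensions. Thus [K:Q] = 4 and Gal(K/Q) is generated by the two order-2 automorphisms sqrt(238) ↦ -sqrt(238) and sqrt(190) ↦ -sqrt(190), giving V_4.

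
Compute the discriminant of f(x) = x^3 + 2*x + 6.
Δ = -1004

For a depressed cubic x^3 + p x + q the discriminant is Δ = -4 p^3 - 27 q^2 = -4*(2)^3 - 27*(6)^2 = -32 - 972 = -1004.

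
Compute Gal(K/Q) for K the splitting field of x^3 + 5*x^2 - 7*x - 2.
Gal(K/Q) = S_3 (symmetric group of order 6)

Compute the discriminant of x^3 + (5)*x^2 + (-7)*x + (-2): Δ = 4749. Since Δ is not a rational square, the Galois group is not contained in A_3; it must be the full S_3 (irreducibility of the cubic rules out anything smaller).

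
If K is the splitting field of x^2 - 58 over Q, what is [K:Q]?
[K:Q] = 2

The polynomial x^2 - 58 is irreducible over Q since 58 is not a perfect square. Its splitting field is Q(sqrt(58)), which has degree 2 over Q.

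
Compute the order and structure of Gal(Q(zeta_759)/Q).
|Gal(Q(zeta_759)/Q)| = phi(759) = 440; group ≅ (Z/759Z)^* ≅ Z/2Z × Z/10Z × Z/22Z

The n-th cyclotomic polynomial Φ_759(x) is the minimal polynomial of zeta_759 over Q and has degree phi(759) = 440. So Q(zeta_759) is a degree-440 Galois extension with Galois group (Z/759Z)^*. By CRT, (Z/759Z)^* ≅ (Z/3Z)^* × (Z/11Z)^* × (Z/23Z)^*. Each prime-power unit group is (Z/3Z)^* ≅ Z/2Z; (Z/11Z)^* ≅ Z/10Z; (Z/23Z)^* ≅ Z/22Z. Hence Gal(Q(zeta_759)/Q) ≅ Z/2Z × Z/10Z × Z/22Z.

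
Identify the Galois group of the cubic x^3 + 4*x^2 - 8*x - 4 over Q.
Gal(K/Q) = S_3 (symmetric group of order 6)

Compute the discriminant of x^3 + (4)*x^2 + (-8)*x + (-4): Δ = 5968. Since Δ is not a rational square, the Galois group is not contained in A_3; it must be the full S_3 (irreducibility of the cubic rules out anything smaller).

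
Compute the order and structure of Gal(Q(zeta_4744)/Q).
|Gal(Q(zeta_4744)/Q)| = phi(4744) = 2368; group ≅ (Z/4744Z)^* ≅ Z/2Z × Z/2Z × Z/592Z

The n-th cyclotomic polynomial Φ_4744(x) is the minimal polynomial of zeta_4744 over Q and has degree phi(4744) = 2368. So Q(zeta_4744) is a degree-2368 Galois extension with Galois group (Z/4744Z)^*. By CRT, (Z/4744Z)^* ≅ (Z/8Z)^* × (Z/593Z)^*. Each prime-power unit group is (Z/8Z)^* ≅ Z/2Z × Z/2Z; (Z/593Z)^* ≅ Z/592Z. Hence Gal(Q(zeta_4744)/Q) ≅ Z/2Z × Z/2Z × Z/592Z.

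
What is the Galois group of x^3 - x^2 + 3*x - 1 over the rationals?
Gal(K/Q) = S_3 (symmetric group of order 6)

Compute the discriminant of x^3 + (-1)*x^2 + (3)*x + (-1): Δ = -76. Since Δ is not a rational square, the Galois group is not contained in A_3; it must be the full S_3 (irreducibility of the cubic rules out anything smaller).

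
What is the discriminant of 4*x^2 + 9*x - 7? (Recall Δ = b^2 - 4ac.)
Δ = 193

For a quadratic a x^2 + b x + c the discriminant is Δ = b^2 - 4ac = (9)^2 - 4*(4)*(-7) = 81 - (-112) = 193.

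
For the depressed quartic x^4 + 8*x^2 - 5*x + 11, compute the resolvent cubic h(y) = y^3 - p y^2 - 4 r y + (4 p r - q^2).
h(y) = y^3 - 8*y^2 - 44*y + 327

Identify coefficients: p = 8, q = -5, r = 11.
Plug into h(y) = y^3 - p y^2 - 4 r y + (4 p r - q^2):
  h(y) = y^3 - (8) y^2 - 4*(11) y + (4*(8)*(11) - (-5)^2)
       = y^3 + (-8) y^2 + (-44) y + (327).
Simplifying: h(y) = y^3 - 8*y^2 - 44*y + 327.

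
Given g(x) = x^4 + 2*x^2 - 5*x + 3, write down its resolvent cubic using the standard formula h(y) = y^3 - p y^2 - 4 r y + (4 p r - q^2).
h(y) = y^3 - 2*y^2 - 12*y - 1

Identify coefficients: p = 2, q = -5, r = 3.
Plug into h(y) = y^3 - p y^2 - 4 r y + (4 p r - q^2):
  h(y) = y^3 - (2) y^2 - 4*(3) y + (4*(2)*(3) - (-5)^2)
       = y^3 + (-2) y^2 + (-12) y + (-1).
Simplifying: h(y) = y^3 - 2*y^2 - 12*y - 1.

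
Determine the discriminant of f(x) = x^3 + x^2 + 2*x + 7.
Δ = -1127

For x^3 + a x^2 + b x + c the discriminant is Δ = 18 a b c - 4 a^3 c + a^2 b^2 - 4 b^3 - 27 c^2.
Plug a = 1, b = 2, c = 7:
  18*(1)*(2)*(7) - 4*(1)^3*(7) + (1)^2*(2)^2 - 4*(2)^3 - 27*(7)^2
  = 252 + (-28) + 4 + (-32) + (-1323)
  = -1127.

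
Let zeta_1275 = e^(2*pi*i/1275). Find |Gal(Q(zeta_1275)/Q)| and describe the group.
|Gal(Q(zeta_1275)/Q)| = phi(1275) = 640; group ≅ (Z/1275Z)^* ≅ Z/2Z × Z/16Z × Z/20Z

The n-th cyclotomic polynomial Φ_1275(x) is the minimal polynomial of zeta_1275 over Q and has degree phi(1275) = 640. So Q(zeta_1275) is a degree-640 Galois extension with Galois group (Z/1275Z)^*. By CRT, (Z/1275Z)^* ≅ (Z/3Z)^* × (Z/25Z)^* × (Z/17Z)^*. Each prime-power unit group is (Z/3Z)^* ≅ Z/2Z; (Z/25Z)^* ≅ Z/20Z; (Z/17Z)^* ≅ Z/16Z. Hence Gal(Q(zeta_1275)/Q) ≅ Z/2Z × Z/16Z × Z/20Z.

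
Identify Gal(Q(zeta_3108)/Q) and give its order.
|Gal(Q(zeta_3108)/Q)| = phi(3108) = 864; group ≅ (Z/3108Z)^* ≅ Z/2Z × Z/2Z × Z/6Z × Z/36Z

The n-th cyclotomic polynomial Φ_3108(x) is the minimal polynomial of zeta_3108 over Q and has degree phi(3108) = 864. So Q(zeta_3108) is a degree-864 Galois extension with Galois group (Z/3108Z)^*. By CRT, (Z/3108Z)^* ≅ (Z/4Z)^* × (Z/3Z)^* × (Z/7Z)^* × (Z/37Z)^*. Each prime-power unit group is (Z/4Z)^* ≅ Z/2Z; (Z/3Z)^* ≅ Z/2Z; (Z/7Z)^* ≅ Z/6Z; (Z/37Z)^* ≅ Z/36Z. Hence Gal(Q(zeta_3108)/Q) ≅ Z/2Z × Z/2Z × Z/6Z × Z/36Z.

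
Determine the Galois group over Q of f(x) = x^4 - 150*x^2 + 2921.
Gal(K/Q) = V_4 (Klein four-group, Z/2Z × Z/2Z)

f factors as (x^2 - 23)(x^2 - 127), so the splitting field is K = Q(sqrt(23), sqrt(127)). The elements 23, 127, 2921 are all non-squares in Q, so sqrt(23) and sqrt(127) generate independent quadratic extensions. Thus [K:Q] = 4 and Gal(K/Q) is generated by the two order-2 automorphisms sqrt(23) ↦ -sqrt(23) and sqrt(127) ↦ -sqrt(127), giving V_4.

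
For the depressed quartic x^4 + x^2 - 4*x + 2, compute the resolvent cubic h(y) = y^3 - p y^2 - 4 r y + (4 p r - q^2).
h(y) = y^3 - y^2 - 8*y - 8

Identify coefficients: p = 1, q = -4, r = 2.
Plug into h(y) = y^3 - p y^2 - 4 r y + (4 p r - q^2):
  h(y) = y^3 - (1) y^2 - 4*(2) y + (4*(1)*(2) - (-4)^2)
       = y^3 + (-1) y^2 + (-8) y + (-8).
Simplifying: h(y) = y^3 - y^2 - 8*y - 8.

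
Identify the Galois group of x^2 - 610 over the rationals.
Gal(K/Q) = Z/2Z (cyclic of order 2)

x^2 - 610 is irreducible over Q since 610 is not a rational square. The splitting field Q(sqrt(610)) has degree 2 over Q, and its unique nontrivial automorphism is sqrt(610) ↦ -sqrt(610). Hence Gal(Q(sqrt(610))/Q) = Z/2Z.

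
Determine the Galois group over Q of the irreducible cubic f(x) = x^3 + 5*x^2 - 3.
Gal(K/Q) = S_3 (symmetric group of order 6)

Compute the discriminant of x^3 + (5)*x^2 + (0)*x + (-3): Δ = 1257. Since Δ is not a rational square, the Galois group is not contained in A_3; it must be the full S_3 (irreducibility of the cubic rules out anything smaller).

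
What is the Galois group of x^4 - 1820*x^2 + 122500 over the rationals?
Gal(K/Q) = Z/2Z (cyclic of order 2)

f factors as (x^2 - 70)(x^2 - 1750), so the splitting field is K = Q(sqrt(70), sqrt(1750)). The squarefree part of 70 is 70 and the squarefree part of 1750 is also 70, so sqrt(70) and sqrt(1750) are both rational multiples of sqrt(70). Hence Q(sqrt(70)) = Q(sqrt(1750)) = Q(sqrt(70)), and the splitting field collapses to a single degree-2 extension with Galois group Z/2Z.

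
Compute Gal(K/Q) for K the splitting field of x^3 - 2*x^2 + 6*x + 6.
Gal(K/Q) = S_3 (symmetric group of order 6)

Compute the discriminant of x^3 + (-2)*x^2 + (6)*x + (6): Δ = -2796. Since Δ is not a rational square, the Galois group is not contained in A_3; it must be the full S_3 (irreducibility of the cubic rules out anything smaller).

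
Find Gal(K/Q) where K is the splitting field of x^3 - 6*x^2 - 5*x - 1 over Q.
Gal(K/Q) = S_3 (symmetric group of order 6)

Compute the discriminant of x^3 + (-6)*x^2 + (-5)*x + (-1): Δ = -31. Since Δ is not a rational square, the Galois group is not contained in A_3; it must be the full S_3 (irreducibility of the cubic rules out anything smaller).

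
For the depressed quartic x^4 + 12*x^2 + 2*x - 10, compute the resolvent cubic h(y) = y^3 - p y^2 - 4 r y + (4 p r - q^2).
h(y) = y^3 - 12*y^2 + 40*y - 484

Identify coefficients: p = 12, q = 2, r = -10.
Plug into h(y) = y^3 - p y^2 - 4 r y + (4 p r - q^2):
  h(y) = y^3 - (12) y^2 - 4*(-10) y + (4*(12)*(-10) - (2)^2)
       = y^3 + (-12) y^2 + (40) y + (-484).
Simplifying: h(y) = y^3 - 12*y^2 + 40*y - 484.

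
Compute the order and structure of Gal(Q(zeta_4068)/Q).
|Gal(Q(zeta_4068)/Q)| = phi(4068) = 1344; group ≅ (Z/4068Z)^* ≅ Z/2Z × Z/6Z × Z/112Z

The n-th cyclotomic polynomial Φ_4068(x) is the minimal polynomial of zeta_4068 over Q and has degree phi(4068) = 1344. So Q(zeta_4068) is a degree-1344 Galois extension with Galois group (Z/4068Z)^*. By CRT, (Z/4068Z)^* ≅ (Z/4Z)^* × (Z/9Z)^* × (Z/113Z)^*. Each prime-power unit group is (Z/4Z)^* ≅ Z/2Z; (Z/9Z)^* ≅ Z/6Z; (Z/113Z)^* ≅ Z/112Z. Hence Gal(Q(zeta_4068)/Q) ≅ Z/2Z × Z/6Z × Z/112Z.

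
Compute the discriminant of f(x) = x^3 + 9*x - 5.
Δ = -3591

For a depressed cubic x^3 + p x + q the discriminant is Δ = -4 p^3 - 27 q^2 = -4*(9)^3 - 27*(-5)^2 = -2916 - 675 = -3591.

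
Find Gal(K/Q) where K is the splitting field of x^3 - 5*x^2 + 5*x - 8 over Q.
Gal(K/Q) = S_3 (symmetric group of order 6)

Compute the discriminant of x^3 + (-5)*x^2 + (5)*x + (-8): Δ = -2003. Since Δ is not a rational square, the Galois group is not contained in A_3; it must be the full S_3 (irreducibility of the cubic rules out anything smaller).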